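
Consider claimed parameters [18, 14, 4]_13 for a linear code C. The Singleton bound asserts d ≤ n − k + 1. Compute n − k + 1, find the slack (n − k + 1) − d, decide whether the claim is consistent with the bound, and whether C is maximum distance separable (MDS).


Singleton RHS = n − k + 1 = 5, slack = 1, bound satisfied, not MDS.

Singleton bound: d ≤ n − k + 1.
Here n = 18, k = 14, so n − k + 1 = 5.
Given d = 4, check d ≤ 5: YES.
Slack = (n − k + 1) − d = 1.
The code is NOT MDS (slack = 1 > 0).
Description: the claimed parameters are [18, 14, 4]_13; such a code would be non-MDS.


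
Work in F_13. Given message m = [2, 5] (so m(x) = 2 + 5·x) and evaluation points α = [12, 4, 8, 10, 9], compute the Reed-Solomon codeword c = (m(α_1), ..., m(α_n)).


c = [10, 9, 3, 0, 8]

Message polynomial: m(x) = 2 + 5·x (mod 13).
For each evaluation point α_i, compute m(α_i) mod 13:
  α_1 = 12: Horner steps 5 → 10, so m(12) = 10.
  α_2 = 4: Horner steps 5 → 9, so m(4) = 9.
  α_3 = 8: Horner steps 5 → 3, so m(8) = 3.
  α_4 = 10: Horner steps 5 → 0, so m(10) = 0.
  α_5 = 9: Horner steps 5 → 8, so m(9) = 8.
Codeword c = [10, 9, 3, 0, 8] ∈ F_13^5.


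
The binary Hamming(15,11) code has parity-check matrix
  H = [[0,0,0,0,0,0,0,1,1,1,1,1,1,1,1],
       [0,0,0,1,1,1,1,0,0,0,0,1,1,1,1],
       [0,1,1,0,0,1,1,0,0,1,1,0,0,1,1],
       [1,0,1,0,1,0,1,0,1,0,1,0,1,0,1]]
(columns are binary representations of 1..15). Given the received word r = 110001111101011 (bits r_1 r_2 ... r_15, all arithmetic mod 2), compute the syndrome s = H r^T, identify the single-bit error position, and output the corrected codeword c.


s = (0, 1, 0, 0)^T, error position = 4, corrected codeword c = 110101111101011

Compute s = H r^T mod 2 one row at a time:
  s_1 = 1 + 1 + 1 + 0 + 1 + 0 + 1 + 1 = 6 ≡ 0 (mod 2).
  s_2 = 0 + 0 + 1 + 1 + 1 + 0 + 1 + 1 = 5 ≡ 1 (mod 2).
  s_3 = 1 + 0 + 1 + 1 + 1 + 0 + 1 + 1 = 6 ≡ 0 (mod 2).
  s_4 = 1 + 0 + 0 + 1 + 1 + 0 + 0 + 1 = 4 ≡ 0 (mod 2).
s = (0, 1, 0, 0)^T — this equals column 4 of H (binary 0100), so error is at position 4.
Correct: flip bit 4 of r = 110001111101011 to get c = 110101111101011.


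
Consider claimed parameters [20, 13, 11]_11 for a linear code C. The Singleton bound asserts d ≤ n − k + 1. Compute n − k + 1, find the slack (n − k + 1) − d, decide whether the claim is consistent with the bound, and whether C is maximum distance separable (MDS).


Singleton RHS = n − k + 1 = 8, slack = -3, bound violated (no such code; not MDS).

Singleton bound: d ≤ n − k + 1.
Here n = 20, k = 13, so n − k + 1 = 8.
Given d = 11, check d ≤ 8: NO.
Slack = (n − k + 1) − d = -3.
The slack is negative: d = 11 exceeds n − k + 1 = 8 by 3, so the Singleton bound is violated and no linear [20, 13, 11]_11 code can exist. In particular it is not MDS (MDS requires d = n − k + 1 exactly).
Description: the claimed parameters are [20, 13, 11]_11; such a code would be impossible (violates the Singleton bound).


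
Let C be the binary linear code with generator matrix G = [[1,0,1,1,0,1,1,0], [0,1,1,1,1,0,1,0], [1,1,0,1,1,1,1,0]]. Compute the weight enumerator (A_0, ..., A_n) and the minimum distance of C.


Weight distribution: A_0 = 1, A_2 = 1, A_3 = 2, A_4 = 1, A_5 = 2, A_6 = 1. Minimum distance d = 2.

Enumerate all 2^3 = 8 messages m ∈ F_2^3.
For each, compute codeword c = mG in F_2^8, then tally its weight.
  m = 000 → c = 00000000, weight = 0.
  m = 100 → c = 10110110, weight = 5.
  m = 010 → c = 01111010, weight = 5.
  m = 110 → c = 11001100, weight = 4.
  m = 001 → c = 11011110, weight = 6.
  m = 101 → c = 01101000, weight = 3.
  m = 011 → c = 10100100, weight = 3.
  m = 111 → c = 00010010, weight = 2.
Tally weights:
  weight 0: 1 codewords.
  weight 2: 1 codewords.
  weight 3: 2 codewords.
  weight 4: 1 codewords.
  weight 5: 2 codewords.
  weight 6: 1 codewords.
Minimum distance d = smallest w > 0 with A_w > 0 = 2.
Sanity: Σ A_w = 8 = 2^3 = 8 ✓.


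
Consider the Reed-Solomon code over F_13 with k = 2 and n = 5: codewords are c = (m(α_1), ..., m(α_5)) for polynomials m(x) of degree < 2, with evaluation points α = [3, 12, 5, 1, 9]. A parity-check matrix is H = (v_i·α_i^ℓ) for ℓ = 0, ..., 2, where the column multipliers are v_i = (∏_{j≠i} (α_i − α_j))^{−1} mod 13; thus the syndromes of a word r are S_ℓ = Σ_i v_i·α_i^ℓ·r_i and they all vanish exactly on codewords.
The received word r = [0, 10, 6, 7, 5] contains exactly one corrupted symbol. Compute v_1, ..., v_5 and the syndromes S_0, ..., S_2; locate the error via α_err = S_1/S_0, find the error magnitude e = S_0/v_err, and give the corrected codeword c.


S = (4, 9, 4), error at position 2, error magnitude e = 9, c = [0, 1, 6, 7, 5].

Step 1: column multipliers v_i = (∏_{j≠i}(α_i − α_j))^{−1} mod 13.
  i = 1 (α = 3): (3−12)(3−5)(3−1)(3−9) = (−9)·(−2)·2·(−6) = −216 ≡ 5, so v_1 = 5^{−1} = 8 (mod 13).
  i = 2 (α = 12): (12−3)(12−5)(12−1)(12−9) = 9·7·11·3 = 2079 ≡ 12, so v_2 = 12^{−1} = 12 (mod 13).
  i = 3 (α = 5): (5−3)(5−12)(5−1)(5−9) = 2·(−7)·4·(−4) = 224 ≡ 3, so v_3 = 3^{−1} = 9 (mod 13).
  i = 4 (α = 1): (1−3)(1−12)(1−5)(1−9) = (−2)·(−11)·(−4)·(−8) = 704 ≡ 2, so v_4 = 2^{−1} = 7 (mod 13).
  i = 5 (α = 9): (9−3)(9−12)(9−5)(9−1) = 6·(−3)·4·8 = −576 ≡ 9, so v_5 = 9^{−1} = 3 (mod 13).
  v = [8, 12, 9, 7, 3].
Step 2: syndromes of r = [0, 10, 6, 7, 5] (all sums mod 13).
  S_0 = Σ v_i r_i = 8·0 + 12·10 + 9·6 + 7·7 + 3·5 = 238 ≡ 4.
  S_1 = Σ v_i α_i r_i = 8·3·0 + 12·12·10 + 9·5·6 + 7·1·7 + 3·9·5 = 1894 ≡ 9.
  α_i^2 mod 13 = [9, 1, 12, 1, 3].
  S_2 = Σ v_i α_i^2 r_i = 8·9·0 + 12·1·10 + 9·12·6 + 7·1·7 + 3·3·5 = 862 ≡ 4.
  S = (4, 9, 4) ≠ 0, so r is not a codeword (an error is present).
Step 3: locate the error. For a single error e at position i, S_ℓ = v_i·e·α_i^ℓ, so α_err = S_1/S_0.
  S_0^{−1} = 4^{−1} = 10 (mod 13), so α_err = 9·10 = 90 ≡ 12 = α_2. Error position i = 2.
  Consistency check: S_2/S_1 = 4·3 = 12 ≡ 12 = α_err ✓ (single-error assumption holds).
Step 4: error magnitude e = S_0/v_2 = S_0·∏_{j≠2}(α_2 − α_j) = 4·12 = 48 ≡ 9 (mod 13).
Step 5: correct position 2: c_2 = r_2 − e = 10 − 9 ≡ 1 (mod 13). Hence c = [0, 1, 6, 7, 5].
  Check: interpolating c through the α_i gives m(x) = 4 + 3·x (degree < 2) with m(α_i) = c_i for every i, so c is indeed a codeword.


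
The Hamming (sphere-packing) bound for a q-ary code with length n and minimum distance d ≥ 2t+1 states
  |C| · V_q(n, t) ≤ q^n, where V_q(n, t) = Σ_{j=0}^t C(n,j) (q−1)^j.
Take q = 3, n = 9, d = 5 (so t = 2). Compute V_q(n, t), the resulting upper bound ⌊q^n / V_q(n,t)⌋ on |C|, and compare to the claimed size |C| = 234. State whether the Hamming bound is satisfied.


V_q(n, t) = 163, q^n = 19683, Hamming bound = 120, |C| = 234 > bound (violated).

Step 1: Compute V_q(n, t) = Σ_{j=0}^2 C(n, j) (q−1)^j.
  j = 0: C(9,0)·(2)^0 = 1·1 = 1.
  j = 1: C(9,1)·(2)^1 = 9·2 = 18.
  j = 2: C(9,2)·(2)^2 = 36·4 = 144.
  V_q(n, t) = 1 + 18 + 144 = 163.
Step 2: q^n = 3^9 = 19683.
Step 3: Hamming bound ⌊q^n / V_q(n,t)⌋ = ⌊19683/163⌋ = 120.
Step 4: Compare |C| = 234 to 120: violated.
The claimed |C| lies above the Hamming bound, so no 3-ary code of length 9 with d ≥ 5 can have 234 codewords.


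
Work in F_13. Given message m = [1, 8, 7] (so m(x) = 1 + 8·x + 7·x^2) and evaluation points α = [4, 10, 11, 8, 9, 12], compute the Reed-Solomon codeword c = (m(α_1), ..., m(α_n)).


c = [2, 1, 0, 6, 3, 0]

Message polynomial: m(x) = 1 + 8·x + 7·x^2 (mod 13).
For each evaluation point α_i, compute m(α_i) mod 13:
  α_1 = 4: Horner steps 7 → 10 → 2, so m(4) = 2.
  α_2 = 10: Horner steps 7 → 0 → 1, so m(10) = 1.
  α_3 = 11: Horner steps 7 → 7 → 0, so m(11) = 0.
  α_4 = 8: Horner steps 7 → 12 → 6, so m(8) = 6.
  α_5 = 9: Horner steps 7 → 6 → 3, so m(9) = 3.
  α_6 = 12: Horner steps 7 → 1 → 0, so m(12) = 0.
Codeword c = [2, 1, 0, 6, 3, 0] ∈ F_13^6.


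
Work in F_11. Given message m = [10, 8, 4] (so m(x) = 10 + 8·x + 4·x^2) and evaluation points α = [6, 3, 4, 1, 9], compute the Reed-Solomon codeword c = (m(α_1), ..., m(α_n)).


c = [4, 4, 7, 0, 10]

Message polynomial: m(x) = 10 + 8·x + 4·x^2 (mod 11).
For each evaluation point α_i, compute m(α_i) mod 11:
  α_1 = 6: Horner steps 4 → 10 → 4, so m(6) = 4.
  α_2 = 3: Horner steps 4 → 9 → 4, so m(3) = 4.
  α_3 = 4: Horner steps 4 → 2 → 7, so m(4) = 7.
  α_4 = 1: Horner steps 4 → 1 → 0, so m(1) = 0.
  α_5 = 9: Horner steps 4 → 0 → 10, so m(9) = 10.
Codeword c = [4, 4, 7, 0, 10] ∈ F_11^5.


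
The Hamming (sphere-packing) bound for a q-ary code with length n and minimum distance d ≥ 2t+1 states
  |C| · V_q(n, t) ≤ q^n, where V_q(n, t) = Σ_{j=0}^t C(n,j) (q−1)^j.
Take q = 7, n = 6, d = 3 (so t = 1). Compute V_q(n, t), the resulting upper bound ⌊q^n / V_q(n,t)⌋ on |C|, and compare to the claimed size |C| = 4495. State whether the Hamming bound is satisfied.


V_q(n, t) = 37, q^n = 117649, Hamming bound = 3179, |C| = 4495 > bound (violated).

Step 1: Compute V_q(n, t) = Σ_{j=0}^1 C(n, j) (q−1)^j.
  j = 0: C(6,0)·(6)^0 = 1·1 = 1.
  j = 1: C(6,1)·(6)^1 = 6·6 = 36.
  V_q(n, t) = 1 + 36 = 37.
Step 2: q^n = 7^6 = 117649.
Step 3: Hamming bound ⌊q^n / V_q(n,t)⌋ = ⌊117649/37⌋ = 3179.
Step 4: Compare |C| = 4495 to 3179: violated.
The claimed |C| lies above the Hamming bound, so no 7-ary code of length 6 with d ≥ 3 can have 4495 codewords.


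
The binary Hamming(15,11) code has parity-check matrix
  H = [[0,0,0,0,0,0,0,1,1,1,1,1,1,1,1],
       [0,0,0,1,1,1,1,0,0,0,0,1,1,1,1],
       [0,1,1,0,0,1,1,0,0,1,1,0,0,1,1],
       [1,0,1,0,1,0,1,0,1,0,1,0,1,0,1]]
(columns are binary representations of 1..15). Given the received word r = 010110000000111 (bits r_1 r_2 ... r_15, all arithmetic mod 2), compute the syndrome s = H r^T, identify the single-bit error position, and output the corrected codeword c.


s = (1, 1, 1, 1)^T, error position = 15, corrected codeword c = 010110000000110

Compute s = H r^T mod 2 one row at a time:
  s_1 = 0 + 0 + 0 + 0 + 0 + 1 + 1 + 1 = 3 ≡ 1 (mod 2).
  s_2 = 1 + 1 + 0 + 0 + 0 + 1 + 1 + 1 = 5 ≡ 1 (mod 2).
  s_3 = 1 + 0 + 0 + 0 + 0 + 0 + 1 + 1 = 3 ≡ 1 (mod 2).
  s_4 = 0 + 0 + 1 + 0 + 0 + 0 + 1 + 1 = 3 ≡ 1 (mod 2).
s = (1, 1, 1, 1)^T — this equals column 15 of H (binary 1111), so error is at position 15.
Correct: flip bit 15 of r = 010110000000111 to get c = 010110000000110.


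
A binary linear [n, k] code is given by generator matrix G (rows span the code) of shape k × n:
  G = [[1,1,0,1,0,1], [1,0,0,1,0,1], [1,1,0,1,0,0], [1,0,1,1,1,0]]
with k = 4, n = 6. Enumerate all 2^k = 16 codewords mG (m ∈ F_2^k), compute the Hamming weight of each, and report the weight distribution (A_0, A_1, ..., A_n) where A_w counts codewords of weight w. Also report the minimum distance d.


Weight distribution: A_0 = 1, A_1 = 2, A_2 = 3, A_3 = 4, A_4 = 3, A_5 = 2, A_6 = 1. Minimum distance d = 1.

Enumerate all 2^4 = 16 messages m ∈ F_2^4.
For each, compute codeword c = mG in F_2^6, then tally its weight.
  m = 0000 → c = 000000, weight = 0.
  m = 1000 → c = 110101, weight = 4.
  m = 0100 → c = 100101, weight = 3.
  m = 1100 → c = 010000, weight = 1.
  m = 0010 → c = 110100, weight = 3.
  m = 1010 → c = 000001, weight = 1.
  m = 0110 → c = 010001, weight = 2.
  m = 1110 → c = 100100, weight = 2.
  m = 0001 → c = 101110, weight = 4.
  m = 1001 → c = 011011, weight = 4.
  m = 0101 → c = 001011, weight = 3.
  m = 1101 → c = 111110, weight = 5.
  m = 0011 → c = 011010, weight = 3.
  m = 1011 → c = 101111, weight = 5.
  m = 0111 → c = 111111, weight = 6.
  m = 1111 → c = 001010, weight = 2.
Tally weights:
  weight 0: 1 codewords.
  weight 1: 2 codewords.
  weight 2: 3 codewords.
  weight 3: 4 codewords.
  weight 4: 3 codewords.
  weight 5: 2 codewords.
  weight 6: 1 codewords.
Minimum distance d = smallest w > 0 with A_w > 0 = 1.
Sanity: Σ A_w = 16 = 2^4 = 16 ✓.


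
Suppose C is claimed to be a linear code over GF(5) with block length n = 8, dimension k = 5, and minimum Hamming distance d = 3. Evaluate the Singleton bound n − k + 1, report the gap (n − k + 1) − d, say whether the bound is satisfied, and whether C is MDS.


Singleton RHS = n − k + 1 = 4, slack = 1, bound satisfied, not MDS.

Singleton bound: d ≤ n − k + 1.
Here n = 8, k = 5, so n − k + 1 = 4.
Given d = 3, check d ≤ 4: YES.
Slack = (n − k + 1) − d = 1.
The code is NOT MDS (slack = 1 > 0).
Description: the claimed parameters are [8, 5, 3]_5; such a code would be non-MDS.


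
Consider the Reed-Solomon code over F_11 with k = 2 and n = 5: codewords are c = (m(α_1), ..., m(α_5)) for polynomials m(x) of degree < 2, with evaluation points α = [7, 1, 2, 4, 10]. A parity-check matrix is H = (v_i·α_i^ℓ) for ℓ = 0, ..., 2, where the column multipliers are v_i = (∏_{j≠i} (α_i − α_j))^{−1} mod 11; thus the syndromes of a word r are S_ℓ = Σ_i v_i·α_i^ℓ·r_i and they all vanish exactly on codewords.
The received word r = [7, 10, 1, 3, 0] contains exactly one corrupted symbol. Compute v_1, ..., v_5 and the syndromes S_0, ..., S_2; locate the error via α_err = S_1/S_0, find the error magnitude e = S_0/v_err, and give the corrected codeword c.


S = (1, 2, 4), error at position 3, error magnitude e = 8, c = [7, 10, 4, 3, 0].

Step 1: column multipliers v_i = (∏_{j≠i}(α_i − α_j))^{−1} mod 11.
  i = 1 (α = 7): (7−1)(7−2)(7−4)(7−10) = 6·5·3·(−3) = −270 ≡ 5, so v_1 = 5^{−1} = 9 (mod 11).
  i = 2 (α = 1): (1−7)(1−2)(1−4)(1−10) = (−6)·(−1)·(−3)·(−9) = 162 ≡ 8, so v_2 = 8^{−1} = 7 (mod 11).
  i = 3 (α = 2): (2−7)(2−1)(2−4)(2−10) = (−5)·1·(−2)·(−8) = −80 ≡ 8, so v_3 = 8^{−1} = 7 (mod 11).
  i = 4 (α = 4): (4−7)(4−1)(4−2)(4−10) = (−3)·3·2·(−6) = 108 ≡ 9, so v_4 = 9^{−1} = 5 (mod 11).
  i = 5 (α = 10): (10−7)(10−1)(10−2)(10−4) = 3·9·8·6 = 1296 ≡ 9, so v_5 = 9^{−1} = 5 (mod 11).
  v = [9, 7, 7, 5, 5].
Step 2: syndromes of r = [7, 10, 1, 3, 0] (all sums mod 11).
  S_0 = Σ v_i r_i = 9·7 + 7·10 + 7·1 + 5·3 + 5·0 = 155 ≡ 1.
  S_1 = Σ v_i α_i r_i = 9·7·7 + 7·1·10 + 7·2·1 + 5·4·3 + 5·10·0 = 585 ≡ 2.
  α_i^2 mod 11 = [5, 1, 4, 5, 1].
  S_2 = Σ v_i α_i^2 r_i = 9·5·7 + 7·1·10 + 7·4·1 + 5·5·3 + 5·1·0 = 488 ≡ 4.
  S = (1, 2, 4) ≠ 0, so r is not a codeword (an error is present).
Step 3: locate the error. For a single error e at position i, S_ℓ = v_i·e·α_i^ℓ, so α_err = S_1/S_0.
  S_0^{−1} = 1^{−1} = 1 (mod 11), so α_err = 2·1 = 2 ≡ 2 = α_3. Error position i = 3.
  Consistency check: S_2/S_1 = 4·6 = 24 ≡ 2 = α_err ✓ (single-error assumption holds).
Step 4: error magnitude e = S_0/v_3 = S_0·∏_{j≠3}(α_3 − α_j) = 1·8 = 8 ≡ 8 (mod 11).
Step 5: correct position 3: c_3 = r_3 − e = 1 − 8 ≡ 4 (mod 11). Hence c = [7, 10, 4, 3, 0].
  Check: interpolating c through the α_i gives m(x) = 5 + 5·x (degree < 2) with m(α_i) = c_i for every i, so c is indeed a codeword.


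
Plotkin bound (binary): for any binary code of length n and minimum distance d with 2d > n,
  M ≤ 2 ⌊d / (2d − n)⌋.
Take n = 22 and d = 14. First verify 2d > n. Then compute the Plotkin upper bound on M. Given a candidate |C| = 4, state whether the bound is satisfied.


Plotkin bound M ≤ 4; given |C| = 4 ≤ bound (satisfied).

Check applicability: 2d = 28, n = 22.
2d − n = 6 > 0, so Plotkin applies.
Compute d/(2d−n) = 14/6 ≈ 2.3333.
⌊d/(2d−n)⌋ = 2.
Plotkin bound: M ≤ 2·2 = 4.
Given |C| = 4, check: satisfied.
This |C| is at the Plotkin bound.


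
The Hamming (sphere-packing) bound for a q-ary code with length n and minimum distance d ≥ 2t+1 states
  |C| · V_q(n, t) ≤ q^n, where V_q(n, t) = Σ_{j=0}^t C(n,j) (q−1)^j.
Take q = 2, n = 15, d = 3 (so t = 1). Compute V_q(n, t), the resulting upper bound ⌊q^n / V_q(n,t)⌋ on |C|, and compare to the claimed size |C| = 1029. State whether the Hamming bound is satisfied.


V_q(n, t) = 16, q^n = 32768, Hamming bound = 2048, |C| = 1029 ≤ bound (satisfied).

Step 1: Compute V_q(n, t) = Σ_{j=0}^1 C(n, j) (q−1)^j.
  j = 0: C(15,0)·(1)^0 = 1·1 = 1.
  j = 1: C(15,1)·(1)^1 = 15·1 = 15.
  V_q(n, t) = 1 + 15 = 16.
Step 2: q^n = 2^15 = 32768.
Step 3: Hamming bound ⌊q^n / V_q(n,t)⌋ = ⌊32768/16⌋ = 2048.
Step 4: Compare |C| = 1029 to 2048: satisfied.
The claimed |C| lies below the Hamming bound.


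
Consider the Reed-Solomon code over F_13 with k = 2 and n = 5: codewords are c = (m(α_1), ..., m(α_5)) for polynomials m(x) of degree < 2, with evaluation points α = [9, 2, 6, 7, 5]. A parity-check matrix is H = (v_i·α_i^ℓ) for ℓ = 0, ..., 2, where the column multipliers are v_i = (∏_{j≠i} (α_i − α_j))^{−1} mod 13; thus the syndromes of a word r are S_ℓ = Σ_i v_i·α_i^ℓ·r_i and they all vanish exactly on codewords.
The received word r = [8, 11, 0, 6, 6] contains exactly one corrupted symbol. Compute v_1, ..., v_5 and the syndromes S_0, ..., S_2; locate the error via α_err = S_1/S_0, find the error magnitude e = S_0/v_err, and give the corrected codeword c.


S = (2, 1, 7), error at position 4, error magnitude e = 12, c = [8, 11, 0, 7, 6].

Step 1: column multipliers v_i = (∏_{j≠i}(α_i − α_j))^{−1} mod 13.
  i = 1 (α = 9): (9−2)(9−6)(9−7)(9−5) = 7·3·2·4 = 168 ≡ 12, so v_1 = 12^{−1} = 12 (mod 13).
  i = 2 (α = 2): (2−9)(2−6)(2−7)(2−5) = (−7)·(−4)·(−5)·(−3) = 420 ≡ 4, so v_2 = 4^{−1} = 10 (mod 13).
  i = 3 (α = 6): (6−9)(6−2)(6−7)(6−5) = (−3)·4·(−1)·1 = 12 ≡ 12, so v_3 = 12^{−1} = 12 (mod 13).
  i = 4 (α = 7): (7−9)(7−2)(7−6)(7−5) = (−2)·5·1·2 = −20 ≡ 6, so v_4 = 6^{−1} = 11 (mod 13).
  i = 5 (α = 5): (5−9)(5−2)(5−6)(5−7) = (−4)·3·(−1)·(−2) = −24 ≡ 2, so v_5 = 2^{−1} = 7 (mod 13).
  v = [12, 10, 12, 11, 7].
Step 2: syndromes of r = [8, 11, 0, 6, 6] (all sums mod 13).
  S_0 = Σ v_i r_i = 12·8 + 10·11 + 12·0 + 11·6 + 7·6 = 314 ≡ 2.
  S_1 = Σ v_i α_i r_i = 12·9·8 + 10·2·11 + 12·6·0 + 11·7·6 + 7·5·6 = 1756 ≡ 1.
  α_i^2 mod 13 = [3, 4, 10, 10, 12].
  S_2 = Σ v_i α_i^2 r_i = 12·3·8 + 10·4·11 + 12·10·0 + 11·10·6 + 7·12·6 = 1892 ≡ 7.
  S = (2, 1, 7) ≠ 0, so r is not a codeword (an error is present).
Step 3: locate the error. For a single error e at position i, S_ℓ = v_i·e·α_i^ℓ, so α_err = S_1/S_0.
  S_0^{−1} = 2^{−1} = 7 (mod 13), so α_err = 1·7 = 7 ≡ 7 = α_4. Error position i = 4.
  Consistency check: S_2/S_1 = 7·1 = 7 ≡ 7 = α_err ✓ (single-error assumption holds).
Step 4: error magnitude e = S_0/v_4 = S_0·∏_{j≠4}(α_4 − α_j) = 2·6 = 12 ≡ 12 (mod 13).
Step 5: correct position 4: c_4 = r_4 − e = 6 − 12 ≡ 7 (mod 13). Hence c = [8, 11, 0, 7, 6].
  Check: interpolating c through the α_i gives m(x) = 10 + 7·x (degree < 2) with m(α_i) = c_i for every i, so c is indeed a codeword.


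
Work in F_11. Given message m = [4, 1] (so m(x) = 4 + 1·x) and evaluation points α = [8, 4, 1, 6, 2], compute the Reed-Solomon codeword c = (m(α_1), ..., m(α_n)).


c = [1, 8, 5, 10, 6]

Message polynomial: m(x) = 4 + 1·x (mod 11).
For each evaluation point α_i, compute m(α_i) mod 11:
  α_1 = 8: Horner steps 1 → 1, so m(8) = 1.
  α_2 = 4: Horner steps 1 → 8, so m(4) = 8.
  α_3 = 1: Horner steps 1 → 5, so m(1) = 5.
  α_4 = 6: Horner steps 1 → 10, so m(6) = 10.
  α_5 = 2: Horner steps 1 → 6, so m(2) = 6.
Codeword c = [1, 8, 5, 10, 6] ∈ F_11^5.


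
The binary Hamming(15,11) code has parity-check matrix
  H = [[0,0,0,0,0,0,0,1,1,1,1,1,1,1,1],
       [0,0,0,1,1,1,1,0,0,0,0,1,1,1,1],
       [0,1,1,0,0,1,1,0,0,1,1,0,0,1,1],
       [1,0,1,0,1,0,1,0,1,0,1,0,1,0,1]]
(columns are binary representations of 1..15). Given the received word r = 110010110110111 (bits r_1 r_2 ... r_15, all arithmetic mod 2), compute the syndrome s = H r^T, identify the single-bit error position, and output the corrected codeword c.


s = (0, 1, 0, 0)^T, error position = 4, corrected codeword c = 110110110110111

Compute s = H r^T mod 2 one row at a time:
  s_1 = 1 + 0 + 1 + 1 + 0 + 1 + 1 + 1 = 6 ≡ 0 (mod 2).
  s_2 = 0 + 1 + 0 + 1 + 0 + 1 + 1 + 1 = 5 ≡ 1 (mod 2).
  s_3 = 1 + 0 + 0 + 1 + 1 + 1 + 1 + 1 = 6 ≡ 0 (mod 2).
  s_4 = 1 + 0 + 1 + 1 + 0 + 1 + 1 + 1 = 6 ≡ 0 (mod 2).
s = (0, 1, 0, 0)^T — this equals column 4 of H (binary 0100), so error is at position 4.
Correct: flip bit 4 of r = 110010110110111 to get c = 110110110110111.


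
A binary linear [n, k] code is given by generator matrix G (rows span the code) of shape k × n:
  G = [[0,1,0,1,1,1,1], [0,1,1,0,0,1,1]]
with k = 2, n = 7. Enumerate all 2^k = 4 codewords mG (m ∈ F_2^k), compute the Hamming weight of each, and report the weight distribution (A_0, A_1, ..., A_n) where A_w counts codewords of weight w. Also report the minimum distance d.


Weight distribution: A_0 = 1, A_3 = 1, A_4 = 1, A_5 = 1. Minimum distance d = 3.

Enumerate all 2^2 = 4 messages m ∈ F_2^2.
For each, compute codeword c = mG in F_2^7, then tally its weight.
  m = 00 → c = 0000000, weight = 0.
  m = 10 → c = 0101111, weight = 5.
  m = 01 → c = 0110011, weight = 4.
  m = 11 → c = 0011100, weight = 3.
Tally weights:
  weight 0: 1 codewords.
  weight 3: 1 codewords.
  weight 4: 1 codewords.
  weight 5: 1 codewords.
Minimum distance d = smallest w > 0 with A_w > 0 = 3.
Sanity: Σ A_w = 4 = 2^2 = 4 ✓.


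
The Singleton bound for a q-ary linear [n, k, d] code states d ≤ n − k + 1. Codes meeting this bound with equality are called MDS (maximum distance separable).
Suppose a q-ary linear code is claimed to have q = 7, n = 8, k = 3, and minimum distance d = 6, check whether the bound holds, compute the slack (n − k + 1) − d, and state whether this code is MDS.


Singleton RHS = n − k + 1 = 6, slack = 0, bound satisfied, MDS.

Singleton bound: d ≤ n − k + 1.
Here n = 8, k = 3, so n − k + 1 = 6.
Given d = 6, check d ≤ 6: YES.
Slack = (n − k + 1) − d = 0.
The code is MDS (slack = 0).
Description: the claimed parameters are [8, 3, 6]_7; such a code would be MDS (meets Singleton bound).


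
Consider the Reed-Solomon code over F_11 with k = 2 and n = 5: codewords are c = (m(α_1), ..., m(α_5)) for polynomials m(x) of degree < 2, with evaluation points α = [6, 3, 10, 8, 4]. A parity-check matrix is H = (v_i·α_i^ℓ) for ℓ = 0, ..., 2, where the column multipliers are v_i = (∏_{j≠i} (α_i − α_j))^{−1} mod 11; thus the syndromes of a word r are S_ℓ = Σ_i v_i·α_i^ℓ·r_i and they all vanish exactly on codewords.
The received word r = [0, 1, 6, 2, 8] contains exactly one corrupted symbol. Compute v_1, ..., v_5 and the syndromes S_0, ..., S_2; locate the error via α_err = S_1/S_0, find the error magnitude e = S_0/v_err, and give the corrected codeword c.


S = (4, 10, 3), error at position 4, error magnitude e = 10, c = [0, 1, 6, 3, 8].

Step 1: column multipliers v_i = (∏_{j≠i}(α_i − α_j))^{−1} mod 11.
  i = 1 (α = 6): (6−3)(6−10)(6−8)(6−4) = 3·(−4)·(−2)·2 = 48 ≡ 4, so v_1 = 4^{−1} = 3 (mod 11).
  i = 2 (α = 3): (3−6)(3−10)(3−8)(3−4) = (−3)·(−7)·(−5)·(−1) = 105 ≡ 6, so v_2 = 6^{−1} = 2 (mod 11).
  i = 3 (α = 10): (10−6)(10−3)(10−8)(10−4) = 4·7·2·6 = 336 ≡ 6, so v_3 = 6^{−1} = 2 (mod 11).
  i = 4 (α = 8): (8−6)(8−3)(8−10)(8−4) = 2·5·(−2)·4 = −80 ≡ 8, so v_4 = 8^{−1} = 7 (mod 11).
  i = 5 (α = 4): (4−6)(4−3)(4−10)(4−8) = (−2)·1·(−6)·(−4) = −48 ≡ 7, so v_5 = 7^{−1} = 8 (mod 11).
  v = [3, 2, 2, 7, 8].
Step 2: syndromes of r = [0, 1, 6, 2, 8] (all sums mod 11).
  S_0 = Σ v_i r_i = 3·0 + 2·1 + 2·6 + 7·2 + 8·8 = 92 ≡ 4.
  S_1 = Σ v_i α_i r_i = 3·6·0 + 2·3·1 + 2·10·6 + 7·8·2 + 8·4·8 = 494 ≡ 10.
  α_i^2 mod 11 = [3, 9, 1, 9, 5].
  S_2 = Σ v_i α_i^2 r_i = 3·3·0 + 2·9·1 + 2·1·6 + 7·9·2 + 8·5·8 = 476 ≡ 3.
  S = (4, 10, 3) ≠ 0, so r is not a codeword (an error is present).
Step 3: locate the error. For a single error e at position i, S_ℓ = v_i·e·α_i^ℓ, so α_err = S_1/S_0.
  S_0^{−1} = 4^{−1} = 3 (mod 11), so α_err = 10·3 = 30 ≡ 8 = α_4. Error position i = 4.
  Consistency check: S_2/S_1 = 3·10 = 30 ≡ 8 = α_err ✓ (single-error assumption holds).
Step 4: error magnitude e = S_0/v_4 = S_0·∏_{j≠4}(α_4 − α_j) = 4·8 = 32 ≡ 10 (mod 11).
Step 5: correct position 4: c_4 = r_4 − e = 2 − 10 ≡ 3 (mod 11). Hence c = [0, 1, 6, 3, 8].
  Check: interpolating c through the α_i gives m(x) = 2 + 7·x (degree < 2) with m(α_i) = c_i for every i, so c is indeed a codeword.


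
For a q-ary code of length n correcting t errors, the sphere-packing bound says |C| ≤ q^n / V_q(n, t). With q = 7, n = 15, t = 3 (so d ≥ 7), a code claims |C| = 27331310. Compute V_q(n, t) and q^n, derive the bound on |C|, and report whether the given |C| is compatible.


V_q(n, t) = 102151, q^n = 4747561509943, Hamming bound = 46475918, |C| = 27331310 ≤ bound (satisfied).

Step 1: Compute V_q(n, t) = Σ_{j=0}^3 C(n, j) (q−1)^j.
  j = 0: C(15,0)·(6)^0 = 1·1 = 1.
  j = 1: C(15,1)·(6)^1 = 15·6 = 90.
  j = 2: C(15,2)·(6)^2 = 105·36 = 3780.
  j = 3: C(15,3)·(6)^3 = 455·216 = 98280.
  V_q(n, t) = 1 + 90 + 3780 + 98280 = 102151.
Step 2: q^n = 7^15 = 4747561509943.
Step 3: Hamming bound ⌊q^n / V_q(n,t)⌋ = ⌊4747561509943/102151⌋ = 46475918.
Step 4: Compare |C| = 27331310 to 46475918: satisfied.
The claimed |C| lies below the Hamming bound.


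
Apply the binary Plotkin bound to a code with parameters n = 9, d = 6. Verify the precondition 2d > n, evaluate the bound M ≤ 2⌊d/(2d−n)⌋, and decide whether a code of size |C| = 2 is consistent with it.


Plotkin bound M ≤ 4; given |C| = 2 ≤ bound (satisfied).

Check applicability: 2d = 12, n = 9.
2d − n = 3 > 0, so Plotkin applies.
Compute d/(2d−n) = 6/3 ≈ 2.0000.
⌊d/(2d−n)⌋ = 2.
Plotkin bound: M ≤ 2·2 = 4.
Given |C| = 2, check: satisfied.
This |C| is below the Plotkin bound.


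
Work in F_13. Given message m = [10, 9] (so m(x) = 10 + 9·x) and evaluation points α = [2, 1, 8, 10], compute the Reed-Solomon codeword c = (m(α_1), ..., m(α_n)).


c = [2, 6, 4, 9]

Message polynomial: m(x) = 10 + 9·x (mod 13).
For each evaluation point α_i, compute m(α_i) mod 13:
  α_1 = 2: Horner steps 9 → 2, so m(2) = 2.
  α_2 = 1: Horner steps 9 → 6, so m(1) = 6.
  α_3 = 8: Horner steps 9 → 4, so m(8) = 4.
  α_4 = 10: Horner steps 9 → 9, so m(10) = 9.
Codeword c = [2, 6, 4, 9] ∈ F_13^4.


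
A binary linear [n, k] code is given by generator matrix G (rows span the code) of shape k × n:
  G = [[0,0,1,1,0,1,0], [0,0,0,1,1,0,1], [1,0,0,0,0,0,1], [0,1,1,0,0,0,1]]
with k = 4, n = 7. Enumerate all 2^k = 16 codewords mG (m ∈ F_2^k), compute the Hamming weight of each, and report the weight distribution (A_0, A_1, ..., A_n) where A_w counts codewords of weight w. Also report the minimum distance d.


Weight distribution: A_0 = 1, A_2 = 1, A_3 = 6, A_4 = 5, A_5 = 2, A_6 = 1. Minimum distance d = 2.

Enumerate all 2^4 = 16 messages m ∈ F_2^4.
For each, compute codeword c = mG in F_2^7, then tally its weight.
  m = 0000 → c = 0000000, weight = 0.
  m = 1000 → c = 0011010, weight = 3.
  m = 0100 → c = 0001101, weight = 3.
  m = 1100 → c = 0010111, weight = 4.
  m = 0010 → c = 1000001, weight = 2.
  m = 1010 → c = 1011011, weight = 5.
  m = 0110 → c = 1001100, weight = 3.
  m = 1110 → c = 1010110, weight = 4.
  m = 0001 → c = 0110001, weight = 3.
  m = 1001 → c = 0101011, weight = 4.
  m = 0101 → c = 0111100, weight = 4.
  m = 1101 → c = 0100110, weight = 3.
  m = 0011 → c = 1110000, weight = 3.
  m = 1011 → c = 1101010, weight = 4.
  m = 0111 → c = 1111101, weight = 6.
  m = 1111 → c = 1100111, weight = 5.
Tally weights:
  weight 0: 1 codewords.
  weight 2: 1 codewords.
  weight 3: 6 codewords.
  weight 4: 5 codewords.
  weight 5: 2 codewords.
  weight 6: 1 codewords.
Minimum distance d = smallest w > 0 with A_w > 0 = 2.
Sanity: Σ A_w = 16 = 2^4 = 16 ✓.


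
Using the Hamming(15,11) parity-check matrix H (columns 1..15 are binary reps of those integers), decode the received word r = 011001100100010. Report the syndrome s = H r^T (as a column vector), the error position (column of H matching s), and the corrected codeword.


s = (0, 1, 0, 0)^T, error position = 4, corrected codeword c = 011101100100010

Compute s = H r^T mod 2 one row at a time:
  s_1 = 0 + 0 + 1 + 0 + 0 + 0 + 1 + 0 = 2 ≡ 0 (mod 2).
  s_2 = 0 + 0 + 1 + 1 + 0 + 0 + 1 + 0 = 3 ≡ 1 (mod 2).
  s_3 = 1 + 1 + 1 + 1 + 1 + 0 + 1 + 0 = 6 ≡ 0 (mod 2).
  s_4 = 0 + 1 + 0 + 1 + 0 + 0 + 0 + 0 = 2 ≡ 0 (mod 2).
s = (0, 1, 0, 0)^T — this equals column 4 of H (binary 0100), so error is at position 4.
Correct: flip bit 4 of r = 011001100100010 to get c = 011101100100010.


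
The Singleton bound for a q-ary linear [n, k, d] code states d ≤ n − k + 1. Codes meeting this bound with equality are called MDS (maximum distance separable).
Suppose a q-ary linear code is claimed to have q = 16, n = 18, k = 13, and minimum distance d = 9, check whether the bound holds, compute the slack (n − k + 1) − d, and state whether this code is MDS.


Singleton RHS = n − k + 1 = 6, slack = -3, bound violated (no such code; not MDS).

Singleton bound: d ≤ n − k + 1.
Here n = 18, k = 13, so n − k + 1 = 6.
Given d = 9, check d ≤ 6: NO.
Slack = (n − k + 1) − d = -3.
The slack is negative: d = 9 exceeds n − k + 1 = 6 by 3, so the Singleton bound is violated and no linear [18, 13, 9]_16 code can exist. In particular it is not MDS (MDS requires d = n − k + 1 exactly).
Description: the claimed parameters are [18, 13, 9]_16; such a code would be impossible (violates the Singleton bound).


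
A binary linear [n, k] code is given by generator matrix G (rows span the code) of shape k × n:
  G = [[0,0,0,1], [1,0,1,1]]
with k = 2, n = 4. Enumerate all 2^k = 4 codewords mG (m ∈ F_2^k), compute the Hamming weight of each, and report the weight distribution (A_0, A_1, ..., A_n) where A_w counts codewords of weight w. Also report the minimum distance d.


Weight distribution: A_0 = 1, A_1 = 1, A_2 = 1, A_3 = 1. Minimum distance d = 1.

Enumerate all 2^2 = 4 messages m ∈ F_2^2.
For each, compute codeword c = mG in F_2^4, then tally its weight.
  m = 00 → c = 0000, weight = 0.
  m = 10 → c = 0001, weight = 1.
  m = 01 → c = 1011, weight = 3.
  m = 11 → c = 1010, weight = 2.
Tally weights:
  weight 0: 1 codewords.
  weight 1: 1 codewords.
  weight 2: 1 codewords.
  weight 3: 1 codewords.
Minimum distance d = smallest w > 0 with A_w > 0 = 1.
Sanity: Σ A_w = 4 = 2^2 = 4 ✓.


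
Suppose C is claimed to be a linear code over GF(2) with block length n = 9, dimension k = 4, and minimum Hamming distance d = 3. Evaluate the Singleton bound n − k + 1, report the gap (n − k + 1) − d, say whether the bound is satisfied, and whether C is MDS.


Singleton RHS = n − k + 1 = 6, slack = 3, bound satisfied, not MDS.

Singleton bound: d ≤ n − k + 1.
Here n = 9, k = 4, so n − k + 1 = 6.
Given d = 3, check d ≤ 6: YES.
Slack = (n − k + 1) − d = 3.
The code is NOT MDS (slack = 3 > 0).
Description: the claimed parameters are [9, 4, 3]_2; such a code would be non-MDS.


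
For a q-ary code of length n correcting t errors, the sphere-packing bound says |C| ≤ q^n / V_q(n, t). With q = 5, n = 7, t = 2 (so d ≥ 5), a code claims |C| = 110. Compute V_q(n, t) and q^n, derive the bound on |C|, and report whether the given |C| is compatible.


V_q(n, t) = 365, q^n = 78125, Hamming bound = 214, |C| = 110 ≤ bound (satisfied).

Step 1: Compute V_q(n, t) = Σ_{j=0}^2 C(n, j) (q−1)^j.
  j = 0: C(7,0)·(4)^0 = 1·1 = 1.
  j = 1: C(7,1)·(4)^1 = 7·4 = 28.
  j = 2: C(7,2)·(4)^2 = 21·16 = 336.
  V_q(n, t) = 1 + 28 + 336 = 365.
Step 2: q^n = 5^7 = 78125.
Step 3: Hamming bound ⌊q^n / V_q(n,t)⌋ = ⌊78125/365⌋ = 214.
Step 4: Compare |C| = 110 to 214: satisfied.
The claimed |C| lies below the Hamming bound.


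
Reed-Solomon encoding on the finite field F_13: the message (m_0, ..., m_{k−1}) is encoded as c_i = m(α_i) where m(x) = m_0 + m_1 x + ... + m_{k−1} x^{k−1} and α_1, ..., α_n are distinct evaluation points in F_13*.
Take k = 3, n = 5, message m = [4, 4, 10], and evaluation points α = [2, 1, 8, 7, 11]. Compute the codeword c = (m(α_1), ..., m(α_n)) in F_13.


c = [0, 5, 0, 2, 10]

Message polynomial: m(x) = 4 + 4·x + 10·x^2 (mod 13).
For each evaluation point α_i, compute m(α_i) mod 13:
  α_1 = 2: Horner steps 10 → 11 → 0, so m(2) = 0.
  α_2 = 1: Horner steps 10 → 1 → 5, so m(1) = 5.
  α_3 = 8: Horner steps 10 → 6 → 0, so m(8) = 0.
  α_4 = 7: Horner steps 10 → 9 → 2, so m(7) = 2.
  α_5 = 11: Horner steps 10 → 10 → 10, so m(11) = 10.
Codeword c = [0, 5, 0, 2, 10] ∈ F_13^5.


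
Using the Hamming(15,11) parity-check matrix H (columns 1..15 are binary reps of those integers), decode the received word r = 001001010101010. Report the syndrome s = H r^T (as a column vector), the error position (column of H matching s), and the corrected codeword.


s = (0, 1, 0, 1)^T, error position = 5, corrected codeword c = 001011010101010

Compute s = H r^T mod 2 one row at a time:
  s_1 = 1 + 0 + 1 + 0 + 1 + 0 + 1 + 0 = 4 ≡ 0 (mod 2).
  s_2 = 0 + 0 + 1 + 0 + 1 + 0 + 1 + 0 = 3 ≡ 1 (mod 2).
  s_3 = 0 + 1 + 1 + 0 + 1 + 0 + 1 + 0 = 4 ≡ 0 (mod 2).
  s_4 = 0 + 1 + 0 + 0 + 0 + 0 + 0 + 0 = 1 ≡ 1 (mod 2).
s = (0, 1, 0, 1)^T — this equals column 5 of H (binary 0101), so error is at position 5.
Correct: flip bit 5 of r = 001001010101010 to get c = 001011010101010.


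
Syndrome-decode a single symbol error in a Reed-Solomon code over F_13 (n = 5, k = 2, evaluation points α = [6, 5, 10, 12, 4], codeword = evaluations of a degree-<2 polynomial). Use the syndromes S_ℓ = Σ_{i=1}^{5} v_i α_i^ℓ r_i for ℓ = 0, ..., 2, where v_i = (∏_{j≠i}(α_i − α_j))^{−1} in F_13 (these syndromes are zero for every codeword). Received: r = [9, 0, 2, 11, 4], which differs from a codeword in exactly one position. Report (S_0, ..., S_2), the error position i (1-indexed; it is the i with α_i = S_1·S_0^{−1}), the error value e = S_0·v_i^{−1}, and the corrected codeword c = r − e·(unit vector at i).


S = (5, 11, 6), error at position 3, error magnitude e = 9, c = [9, 0, 6, 11, 4].

Step 1: column multipliers v_i = (∏_{j≠i}(α_i − α_j))^{−1} mod 13.
  i = 1 (α = 6): (6−5)(6−10)(6−12)(6−4) = 1·(−4)·(−6)·2 = 48 ≡ 9, so v_1 = 9^{−1} = 3 (mod 13).
  i = 2 (α = 5): (5−6)(5−10)(5−12)(5−4) = (−1)·(−5)·(−7)·1 = −35 ≡ 4, so v_2 = 4^{−1} = 10 (mod 13).
  i = 3 (α = 10): (10−6)(10−5)(10−12)(10−4) = 4·5·(−2)·6 = −240 ≡ 7, so v_3 = 7^{−1} = 2 (mod 13).
  i = 4 (α = 12): (12−6)(12−5)(12−10)(12−4) = 6·7·2·8 = 672 ≡ 9, so v_4 = 9^{−1} = 3 (mod 13).
  i = 5 (α = 4): (4−6)(4−5)(4−10)(4−12) = (−2)·(−1)·(−6)·(−8) = 96 ≡ 5, so v_5 = 5^{−1} = 8 (mod 13).
  v = [3, 10, 2, 3, 8].
Step 2: syndromes of r = [9, 0, 2, 11, 4] (all sums mod 13).
  S_0 = Σ v_i r_i = 3·9 + 10·0 + 2·2 + 3·11 + 8·4 = 96 ≡ 5.
  S_1 = Σ v_i α_i r_i = 3·6·9 + 10·5·0 + 2·10·2 + 3·12·11 + 8·4·4 = 726 ≡ 11.
  α_i^2 mod 13 = [10, 12, 9, 1, 3].
  S_2 = Σ v_i α_i^2 r_i = 3·10·9 + 10·12·0 + 2·9·2 + 3·1·11 + 8·3·4 = 435 ≡ 6.
  S = (5, 11, 6) ≠ 0, so r is not a codeword (an error is present).
Step 3: locate the error. For a single error e at position i, S_ℓ = v_i·e·α_i^ℓ, so α_err = S_1/S_0.
  S_0^{−1} = 5^{−1} = 8 (mod 13), so α_err = 11·8 = 88 ≡ 10 = α_3. Error position i = 3.
  Consistency check: S_2/S_1 = 6·6 = 36 ≡ 10 = α_err ✓ (single-error assumption holds).
Step 4: error magnitude e = S_0/v_3 = S_0·∏_{j≠3}(α_3 − α_j) = 5·7 = 35 ≡ 9 (mod 13).
Step 5: correct position 3: c_3 = r_3 − e = 2 − 9 ≡ 6 (mod 13). Hence c = [9, 0, 6, 11, 4].
  Check: interpolating c through the α_i gives m(x) = 7 + 9·x (degree < 2) with m(α_i) = c_i for every i, so c is indeed a codeword.


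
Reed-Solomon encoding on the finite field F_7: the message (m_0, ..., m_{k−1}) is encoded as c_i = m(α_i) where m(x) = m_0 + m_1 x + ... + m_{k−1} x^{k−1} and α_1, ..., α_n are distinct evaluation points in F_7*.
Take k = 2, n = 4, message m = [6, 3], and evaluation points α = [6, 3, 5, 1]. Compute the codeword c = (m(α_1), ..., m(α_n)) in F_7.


c = [3, 1, 0, 2]

Message polynomial: m(x) = 6 + 3·x (mod 7).
For each evaluation point α_i, compute m(α_i) mod 7:
  α_1 = 6: Horner steps 3 → 3, so m(6) = 3.
  α_2 = 3: Horner steps 3 → 1, so m(3) = 1.
  α_3 = 5: Horner steps 3 → 0, so m(5) = 0.
  α_4 = 1: Horner steps 3 → 2, so m(1) = 2.
Codeword c = [3, 1, 0, 2] ∈ F_7^4.


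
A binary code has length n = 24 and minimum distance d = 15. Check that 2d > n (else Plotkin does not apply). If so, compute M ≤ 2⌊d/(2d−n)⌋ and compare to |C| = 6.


Plotkin bound M ≤ 4; given |C| = 6 > bound (violated).

Check applicability: 2d = 30, n = 24.
2d − n = 6 > 0, so Plotkin applies.
Compute d/(2d−n) = 15/6 ≈ 2.5000.
⌊d/(2d−n)⌋ = 2.
Plotkin bound: M ≤ 2·2 = 4.
Given |C| = 6, check: VIOLATED.
This |C| is above the Plotkin bound, so no binary code with n = 24, d = 15 and 6 codewords exists.


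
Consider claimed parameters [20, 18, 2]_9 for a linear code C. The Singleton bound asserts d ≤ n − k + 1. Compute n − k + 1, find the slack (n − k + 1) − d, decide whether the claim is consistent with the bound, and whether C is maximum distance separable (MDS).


Singleton RHS = n − k + 1 = 3, slack = 1, bound satisfied, not MDS.

Singleton bound: d ≤ n − k + 1.
Here n = 20, k = 18, so n − k + 1 = 3.
Given d = 2, check d ≤ 3: YES.
Slack = (n − k + 1) − d = 1.
The code is NOT MDS (slack = 1 > 0).
Description: the claimed parameters are [20, 18, 2]_9; such a code would be non-MDS.


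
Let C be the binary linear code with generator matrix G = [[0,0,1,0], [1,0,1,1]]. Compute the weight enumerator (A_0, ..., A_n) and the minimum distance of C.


Weight distribution: A_0 = 1, A_1 = 1, A_2 = 1, A_3 = 1. Minimum distance d = 1.

Enumerate all 2^2 = 4 messages m ∈ F_2^2.
For each, compute codeword c = mG in F_2^4, then tally its weight.
  m = 00 → c = 0000, weight = 0.
  m = 10 → c = 0010, weight = 1.
  m = 01 → c = 1011, weight = 3.
  m = 11 → c = 1001, weight = 2.
Tally weights:
  weight 0: 1 codewords.
  weight 1: 1 codewords.
  weight 2: 1 codewords.
  weight 3: 1 codewords.
Minimum distance d = smallest w > 0 with A_w > 0 = 1.
Sanity: Σ A_w = 4 = 2^2 = 4 ✓.


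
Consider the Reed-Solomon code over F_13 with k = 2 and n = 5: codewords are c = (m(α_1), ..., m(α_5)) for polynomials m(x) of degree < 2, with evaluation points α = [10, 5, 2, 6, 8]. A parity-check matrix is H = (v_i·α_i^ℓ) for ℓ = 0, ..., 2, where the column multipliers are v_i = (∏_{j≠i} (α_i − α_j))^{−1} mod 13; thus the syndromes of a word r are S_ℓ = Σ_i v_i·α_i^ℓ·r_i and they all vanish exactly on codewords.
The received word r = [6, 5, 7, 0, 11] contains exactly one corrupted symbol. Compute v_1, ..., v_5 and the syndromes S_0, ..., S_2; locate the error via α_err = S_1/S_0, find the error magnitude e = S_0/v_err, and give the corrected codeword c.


S = (10, 2, 3), error at position 5, error magnitude e = 8, c = [6, 5, 7, 0, 3].

Step 1: column multipliers v_i = (∏_{j≠i}(α_i − α_j))^{−1} mod 13.
  i = 1 (α = 10): (10−5)(10−2)(10−6)(10−8) = 5·8·4·2 = 320 ≡ 8, so v_1 = 8^{−1} = 5 (mod 13).
  i = 2 (α = 5): (5−10)(5−2)(5−6)(5−8) = (−5)·3·(−1)·(−3) = −45 ≡ 7, so v_2 = 7^{−1} = 2 (mod 13).
  i = 3 (α = 2): (2−10)(2−5)(2−6)(2−8) = (−8)·(−3)·(−4)·(−6) = 576 ≡ 4, so v_3 = 4^{−1} = 10 (mod 13).
  i = 4 (α = 6): (6−10)(6−5)(6−2)(6−8) = (−4)·1·4·(−2) = 32 ≡ 6, so v_4 = 6^{−1} = 11 (mod 13).
  i = 5 (α = 8): (8−10)(8−5)(8−2)(8−6) = (−2)·3·6·2 = −72 ≡ 6, so v_5 = 6^{−1} = 11 (mod 13).
  v = [5, 2, 10, 11, 11].
Step 2: syndromes of r = [6, 5, 7, 0, 11] (all sums mod 13).
  S_0 = Σ v_i r_i = 5·6 + 2·5 + 10·7 + 11·0 + 11·11 = 231 ≡ 10.
  S_1 = Σ v_i α_i r_i = 5·10·6 + 2·5·5 + 10·2·7 + 11·6·0 + 11·8·11 = 1458 ≡ 2.
  α_i^2 mod 13 = [9, 12, 4, 10, 12].
  S_2 = Σ v_i α_i^2 r_i = 5·9·6 + 2·12·5 + 10·4·7 + 11·10·0 + 11·12·11 = 2122 ≡ 3.
  S = (10, 2, 3) ≠ 0, so r is not a codeword (an error is present).
Step 3: locate the error. For a single error e at position i, S_ℓ = v_i·e·α_i^ℓ, so α_err = S_1/S_0.
  S_0^{−1} = 10^{−1} = 4 (mod 13), so α_err = 2·4 = 8 ≡ 8 = α_5. Error position i = 5.
  Consistency check: S_2/S_1 = 3·7 = 21 ≡ 8 = α_err ✓ (single-error assumption holds).
Step 4: error magnitude e = S_0/v_5 = S_0·∏_{j≠5}(α_5 − α_j) = 10·6 = 60 ≡ 8 (mod 13).
Step 5: correct position 5: c_5 = r_5 − e = 11 − 8 ≡ 3 (mod 13). Hence c = [6, 5, 7, 0, 3].
  Check: interpolating c through the α_i gives m(x) = 4 + 8·x (degree < 2) with m(α_i) = c_i for every i, so c is indeed a codeword.
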